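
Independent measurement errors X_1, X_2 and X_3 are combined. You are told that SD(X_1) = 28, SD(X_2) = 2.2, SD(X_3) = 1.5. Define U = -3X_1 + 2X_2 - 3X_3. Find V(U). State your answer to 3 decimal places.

7095.610

V(X_1) = 784, V(X_2) = 4.84, V(X_3) = 2.25
By independence, V(U) = (-3)²V(X_1) + (2)²V(X_2) + (-3)²V(X_3)
= (-3)²·784 + (2)²·4.84 + (-3)²·2.25 = 7095.61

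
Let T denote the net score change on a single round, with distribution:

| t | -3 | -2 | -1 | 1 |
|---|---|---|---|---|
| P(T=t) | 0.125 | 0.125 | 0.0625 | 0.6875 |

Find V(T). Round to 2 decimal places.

E[T] = (-3)(0.125) + (-2)(0.125) + (-1)(0.0625) + (1)(0.6875) = 0
E[T²] = (-3)²(0.125) + (-2)²(0.125) + (-1)²(0.0625) + (1)²(0.6875) = 2.375
V(T) = E[T²] − (E[T])² = 2.375 − (0)² = 2.375

2.38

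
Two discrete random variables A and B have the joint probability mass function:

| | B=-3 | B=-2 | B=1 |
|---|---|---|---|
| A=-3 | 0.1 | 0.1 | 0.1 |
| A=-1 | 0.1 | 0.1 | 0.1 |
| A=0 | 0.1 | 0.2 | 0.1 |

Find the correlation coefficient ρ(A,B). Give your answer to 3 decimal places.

-0.039

E[A] = -1.2,  E[B] = -1.4
E[AB] = 1.6
Cov(A,B) = E[AB] − E[A]E[B] = 1.6 − (-1.2)(-1.4) = -0.08
Var(A) = 1.56,  Var(B) = 2.64
ρ = -0.08 / √(1.56·2.64) ≈ -0.039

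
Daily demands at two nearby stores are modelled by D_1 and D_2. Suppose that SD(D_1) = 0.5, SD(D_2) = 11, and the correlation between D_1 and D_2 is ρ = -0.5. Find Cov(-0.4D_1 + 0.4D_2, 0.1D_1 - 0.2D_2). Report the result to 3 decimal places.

-10.020

Var(D_1) = (0.5)² = 0.25;  Var(D_2) = (11)² = 121
Cov(D_1,D_2) = ρ·SD(D_1)·SD(D_2) = -0.5·0.5·11 = -2.75
Cov(-0.4D_1 + 0.4D_2, 0.1D_1 - 0.2D_2) = (-0.4)(0.1)Var(D_1) + (0.4)(-0.2)Var(D_2) + [(-0.4)(-0.2) + (0.4)(0.1)]Cov(D_1,D_2)
= -0.04·0.25 + -0.08·121 + 0.12·-2.75 = -10.02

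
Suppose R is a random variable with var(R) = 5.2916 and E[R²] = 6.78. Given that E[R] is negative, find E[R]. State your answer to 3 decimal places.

(E[R])² = E[R²] − var(R) = 6.78 − 5.2916 = 1.4884
E[R] = −√1.4884 = -1.22

-1.220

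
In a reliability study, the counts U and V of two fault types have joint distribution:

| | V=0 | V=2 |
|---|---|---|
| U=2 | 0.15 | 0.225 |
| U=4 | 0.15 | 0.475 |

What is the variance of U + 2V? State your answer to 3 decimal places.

4.898

E[U] = 3.25,  E[V] = 1.4,  E[UV] = 4.7
var(U) = 11.5 − (3.25)² = 0.9375;  var(V) = 2.8 − (1.4)² = 0.84
Cov(U,V) = 4.7 − (3.25)(1.4) = 0.15
var(U + 2V) = (1)²·0.9375 + (2)²·0.84 + 2·(1)·(2)·0.15 = 4.8975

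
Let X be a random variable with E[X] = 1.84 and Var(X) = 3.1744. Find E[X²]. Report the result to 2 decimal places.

E[X²] = Var(X) + (E[X])² = 3.1744 + (1.84)² = 6.56

6.56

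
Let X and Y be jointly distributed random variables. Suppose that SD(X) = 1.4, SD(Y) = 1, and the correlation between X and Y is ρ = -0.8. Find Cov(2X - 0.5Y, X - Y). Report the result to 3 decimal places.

var(X) = (1.4)² = 1.96;  var(Y) = (1)² = 1
Cov(X,Y) = ρ·SD(X)·SD(Y) = -0.8·1.4·1 = -1.12
Cov(2X - 0.5Y, X - Y) = (2)(1)var(X) + (-0.5)(-1)var(Y) + [(2)(-1) + (-0.5)(1)]Cov(X,Y)
= 2·1.96 + 0.5·1 + -2.5·-1.12 = 7.22

7.220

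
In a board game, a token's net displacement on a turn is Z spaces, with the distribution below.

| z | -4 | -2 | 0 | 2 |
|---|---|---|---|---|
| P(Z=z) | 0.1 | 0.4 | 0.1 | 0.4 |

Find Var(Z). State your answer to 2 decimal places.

E[Z] = (-4)(0.1) + (-2)(0.4) + (0)(0.1) + (2)(0.4) = -0.4
E[Z²] = (-4)²(0.1) + (-2)²(0.4) + (0)²(0.1) + (2)²(0.4) = 4.8
Var(Z) = E[Z²] − (E[Z])² = 4.8 − (-0.4)² = 4.64

4.64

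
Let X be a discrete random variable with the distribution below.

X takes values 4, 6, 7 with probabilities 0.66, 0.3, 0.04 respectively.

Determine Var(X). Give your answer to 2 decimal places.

1.04

E[X] = (4)(0.66) + (6)(0.3) + (7)(0.04) = 4.72
E[X²] = (4)²(0.66) + (6)²(0.3) + (7)²(0.04) = 23.32
Var(X) = E[X²] − (E[X])² = 23.32 − (4.72)² = 1.0416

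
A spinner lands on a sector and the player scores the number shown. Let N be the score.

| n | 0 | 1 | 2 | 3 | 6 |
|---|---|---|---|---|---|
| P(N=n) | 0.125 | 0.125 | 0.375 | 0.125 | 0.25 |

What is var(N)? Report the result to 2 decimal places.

E[N] = (0)(0.125) + (1)(0.125) + (2)(0.375) + (3)(0.125) + (6)(0.25) = 2.75
E[N²] = (0)²(0.125) + (1)²(0.125) + (2)²(0.375) + (3)²(0.125) + (6)²(0.25) = 11.75
var(N) = E[N²] − (E[N])² = 11.75 − (2.75)² = 4.1875

4.19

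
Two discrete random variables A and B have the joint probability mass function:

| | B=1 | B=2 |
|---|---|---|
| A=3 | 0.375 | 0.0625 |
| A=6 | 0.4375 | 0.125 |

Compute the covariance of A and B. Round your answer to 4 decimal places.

0.0586

E[A] = 4.6875,  E[B] = 1.1875
E[AB] = 5.625
Cov(A,B) = E[AB] − E[A]E[B] = 5.625 − (4.6875)(1.1875) = 0.05859375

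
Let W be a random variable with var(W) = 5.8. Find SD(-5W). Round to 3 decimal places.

var(-5W) = (-5)²·5.8 = 145
SD(-5W) = √145 ≈ 12.042

12.042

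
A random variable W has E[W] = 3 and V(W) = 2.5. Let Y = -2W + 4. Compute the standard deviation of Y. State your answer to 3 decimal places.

3.162

V(-2W + 4) = (-2)²·2.5 = 10
SD(Y) = √10 ≈ 3.162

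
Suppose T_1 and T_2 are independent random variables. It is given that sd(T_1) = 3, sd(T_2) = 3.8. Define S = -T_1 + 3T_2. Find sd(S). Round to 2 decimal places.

Var(T_1) = 9, Var(T_2) = 14.44
By independence, Var(S) = (-1)²Var(T_1) + (3)²Var(T_2)
= (-1)²·9 + (3)²·14.44 = 138.96
sd(S) = √138.96 ≈ 11.79

11.79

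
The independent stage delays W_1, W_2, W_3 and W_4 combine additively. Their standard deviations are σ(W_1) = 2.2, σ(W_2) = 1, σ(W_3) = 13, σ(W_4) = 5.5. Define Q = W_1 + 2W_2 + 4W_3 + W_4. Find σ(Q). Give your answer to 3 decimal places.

Var(W_1) = 4.84, Var(W_2) = 1, Var(W_3) = 169, Var(W_4) = 30.25
By independence, Var(Q) = (1)²Var(W_1) + (2)²Var(W_2) + (4)²Var(W_3) + (1)²Var(W_4)
= (1)²·4.84 + (2)²·1 + (4)²·169 + (1)²·30.25 = 2743.09
σ(Q) = √2743.09 ≈ 52.375

52.375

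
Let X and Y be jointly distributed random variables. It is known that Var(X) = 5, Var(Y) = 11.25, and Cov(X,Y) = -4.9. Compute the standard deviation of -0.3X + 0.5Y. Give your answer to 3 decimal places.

Var(-0.3X + 0.5Y) = (-0.3)²·Var(X) + (0.5)²·Var(Y) + 2·(-0.3)·(0.5)·Cov(X,Y)
= 0.09·5 + 0.25·11.25 + -0.3·-4.9 = 4.7325
SD(-0.3X + 0.5Y) = √4.7325 ≈ 2.175

2.175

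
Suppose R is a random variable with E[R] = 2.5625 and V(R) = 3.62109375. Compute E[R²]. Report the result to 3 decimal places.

E[R²] = V(R) + (E[R])² = 3.62109375 + (2.5625)² = 10.1875

10.188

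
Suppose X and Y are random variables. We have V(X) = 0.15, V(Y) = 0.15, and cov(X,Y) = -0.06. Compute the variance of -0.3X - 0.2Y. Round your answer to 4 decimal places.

0.0123

V(-0.3X - 0.2Y) = (-0.3)²·V(X) + (-0.2)²·V(Y) + 2·(-0.3)·(-0.2)·cov(X,Y)
= 0.09·0.15 + 0.04·0.15 + 0.12·-0.06 = 0.0123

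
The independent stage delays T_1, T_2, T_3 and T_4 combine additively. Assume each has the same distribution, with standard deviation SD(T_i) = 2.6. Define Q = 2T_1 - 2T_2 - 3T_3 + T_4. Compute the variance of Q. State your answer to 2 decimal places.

Var(T_i) = (2.6)² = 6.76
By independence, Var(Q) = (2)²Var(T_1) + (-2)²Var(T_2) + (-3)²Var(T_3) + (1)²Var(T_4)
= (2)²·6.76 + (-2)²·6.76 + (-3)²·6.76 + (1)²·6.76 = 121.68

121.68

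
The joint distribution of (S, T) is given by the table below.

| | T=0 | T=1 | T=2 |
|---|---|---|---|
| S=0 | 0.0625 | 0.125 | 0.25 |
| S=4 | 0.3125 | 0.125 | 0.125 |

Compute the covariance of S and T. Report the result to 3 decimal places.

-0.750

E[S] = 2.25,  E[T] = 1
E[ST] = 1.5
Cov(S,T) = E[ST] − E[S]E[T] = 1.5 − (2.25)(1) = -0.75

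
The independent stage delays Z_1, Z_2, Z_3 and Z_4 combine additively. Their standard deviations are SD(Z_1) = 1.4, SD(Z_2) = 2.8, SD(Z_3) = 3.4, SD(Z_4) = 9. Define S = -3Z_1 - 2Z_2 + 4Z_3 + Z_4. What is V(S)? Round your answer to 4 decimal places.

314.9600

V(Z_1) = 1.96, V(Z_2) = 7.84, V(Z_3) = 11.56, V(Z_4) = 81
By independence, V(S) = (-3)²V(Z_1) + (-2)²V(Z_2) + (4)²V(Z_3) + (1)²V(Z_4)
= (-3)²·1.96 + (-2)²·7.84 + (4)²·11.56 + (1)²·81 = 314.96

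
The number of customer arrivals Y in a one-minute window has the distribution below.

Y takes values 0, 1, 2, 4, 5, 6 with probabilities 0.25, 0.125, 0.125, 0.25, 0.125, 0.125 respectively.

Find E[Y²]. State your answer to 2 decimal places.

12.25

E[Y²] = (0)²(0.25) + (1)²(0.125) + (2)²(0.125) + (4)²(0.25) + (5)²(0.125) + (6)²(0.125) = 12.25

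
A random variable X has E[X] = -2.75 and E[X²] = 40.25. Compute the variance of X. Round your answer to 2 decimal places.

Var(X) = 40.25 − (-2.75)² = 32.6875

32.69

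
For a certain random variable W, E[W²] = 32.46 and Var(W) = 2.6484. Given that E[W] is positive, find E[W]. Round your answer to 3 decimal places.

(E[W])² = E[W²] − Var(W) = 32.46 − 2.6484 = 29.8116
E[W] = √29.8116 = 5.46

5.460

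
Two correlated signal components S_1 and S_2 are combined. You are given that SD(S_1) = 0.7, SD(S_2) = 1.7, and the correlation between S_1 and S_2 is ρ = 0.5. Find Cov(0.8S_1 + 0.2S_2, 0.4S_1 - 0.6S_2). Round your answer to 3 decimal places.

Var(S_1) = (0.7)² = 0.49;  Var(S_2) = (1.7)² = 2.89
Cov(S_1,S_2) = ρ·SD(S_1)·SD(S_2) = 0.5·0.7·1.7 = 0.595
Cov(0.8S_1 + 0.2S_2, 0.4S_1 - 0.6S_2) = (0.8)(0.4)Var(S_1) + (0.2)(-0.6)Var(S_2) + [(0.8)(-0.6) + (0.2)(0.4)]Cov(S_1,S_2)
= 0.32·0.49 + -0.12·2.89 + -0.4·0.595 = -0.428

-0.428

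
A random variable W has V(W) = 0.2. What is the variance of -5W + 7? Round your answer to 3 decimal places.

5.000

V(-5W + 7) = (-5)²·V(W) = 25·0.2 = 5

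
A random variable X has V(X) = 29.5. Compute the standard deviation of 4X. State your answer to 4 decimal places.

21.7256

V(4X) = (4)²·29.5 = 472
SD(4X) = √472 ≈ 21.7256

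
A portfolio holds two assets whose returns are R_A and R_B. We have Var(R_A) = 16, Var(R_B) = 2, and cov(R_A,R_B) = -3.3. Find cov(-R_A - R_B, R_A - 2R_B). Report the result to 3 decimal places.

-15.300

cov(-R_A - R_B, R_A - 2R_B) = (-1)(1)Var(R_A) + (-1)(-2)Var(R_B) + [(-1)(-2) + (-1)(1)]cov(R_A,R_B)
= -1·16 + 2·2 + 1·-3.3 = -15.3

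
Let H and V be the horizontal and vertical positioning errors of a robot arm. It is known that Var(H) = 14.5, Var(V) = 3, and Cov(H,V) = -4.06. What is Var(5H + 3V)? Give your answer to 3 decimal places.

Var(5H + 3V) = (5)²·Var(H) + (3)²·Var(V) + 2·(5)·(3)·Cov(H,V)
= 25·14.5 + 9·3 + 30·-4.06 = 267.7

267.700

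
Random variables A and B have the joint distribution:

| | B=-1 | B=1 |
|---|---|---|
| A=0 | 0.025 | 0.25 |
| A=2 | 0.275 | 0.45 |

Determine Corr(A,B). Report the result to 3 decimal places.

-0.281

E[A] = 1.45,  E[B] = 0.4
E[AB] = 0.35
Cov(A,B) = E[AB] − E[A]E[B] = 0.35 − (1.45)(0.4) = -0.23
var(A) = 0.7975,  var(B) = 0.84
ρ = -0.23 / √(0.7975·0.84) ≈ -0.281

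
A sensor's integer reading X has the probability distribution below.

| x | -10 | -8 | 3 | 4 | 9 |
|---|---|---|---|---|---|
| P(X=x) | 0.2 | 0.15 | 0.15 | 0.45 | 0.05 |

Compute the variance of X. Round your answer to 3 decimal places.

E[X] = (-10)(0.2) + (-8)(0.15) + (3)(0.15) + (4)(0.45) + (9)(0.05) = -0.5
E[X²] = (-10)²(0.2) + (-8)²(0.15) + (3)²(0.15) + (4)²(0.45) + (9)²(0.05) = 42.2
var(X) = E[X²] − (E[X])² = 42.2 − (-0.5)² = 41.95

41.950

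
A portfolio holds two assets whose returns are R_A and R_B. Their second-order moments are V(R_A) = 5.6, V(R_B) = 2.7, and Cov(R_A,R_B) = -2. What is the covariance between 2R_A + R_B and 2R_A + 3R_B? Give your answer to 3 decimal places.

14.500

Cov(2R_A + R_B, 2R_A + 3R_B) = (2)(2)V(R_A) + (1)(3)V(R_B) + [(2)(3) + (1)(2)]Cov(R_A,R_B)
= 4·5.6 + 3·2.7 + 8·-2 = 14.5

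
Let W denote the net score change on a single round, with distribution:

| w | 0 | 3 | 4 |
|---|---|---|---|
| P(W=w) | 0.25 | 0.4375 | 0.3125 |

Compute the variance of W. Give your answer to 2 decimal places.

2.37

E[W] = (0)(0.25) + (3)(0.4375) + (4)(0.3125) = 2.5625
E[W²] = (0)²(0.25) + (3)²(0.4375) + (4)²(0.3125) = 8.9375
Var(W) = E[W²] − (E[W])² = 8.9375 − (2.5625)² = 2.37109375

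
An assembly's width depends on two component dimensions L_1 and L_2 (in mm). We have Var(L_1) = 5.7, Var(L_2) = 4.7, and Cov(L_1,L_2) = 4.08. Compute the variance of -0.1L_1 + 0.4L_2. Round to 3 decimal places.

0.483

Var(-0.1L_1 + 0.4L_2) = (-0.1)²·Var(L_1) + (0.4)²·Var(L_2) + 2·(-0.1)·(0.4)·Cov(L_1,L_2)
= 0.01·5.7 + 0.16·4.7 + -0.08·4.08 = 0.4826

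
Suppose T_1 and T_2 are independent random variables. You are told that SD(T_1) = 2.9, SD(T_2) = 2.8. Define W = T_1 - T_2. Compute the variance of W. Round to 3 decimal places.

16.250

Var(T_1) = 8.41, Var(T_2) = 7.84
By independence, Var(W) = (1)²Var(T_1) + (-1)²Var(T_2)
= (1)²·8.41 + (-1)²·7.84 = 16.25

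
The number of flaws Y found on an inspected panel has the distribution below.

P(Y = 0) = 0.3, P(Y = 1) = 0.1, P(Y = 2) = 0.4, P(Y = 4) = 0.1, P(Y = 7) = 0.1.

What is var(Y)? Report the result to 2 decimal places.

4.20

E[Y] = (0)(0.3) + (1)(0.1) + (2)(0.4) + (4)(0.1) + (7)(0.1) = 2
E[Y²] = (0)²(0.3) + (1)²(0.1) + (2)²(0.4) + (4)²(0.1) + (7)²(0.1) = 8.2
var(Y) = E[Y²] − (E[Y])² = 8.2 − (2)² = 4.2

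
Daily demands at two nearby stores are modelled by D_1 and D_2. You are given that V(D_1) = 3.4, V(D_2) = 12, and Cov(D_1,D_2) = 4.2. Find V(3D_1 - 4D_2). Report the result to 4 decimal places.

V(3D_1 - 4D_2) = (3)²·V(D_1) + (-4)²·V(D_2) + 2·(3)·(-4)·Cov(D_1,D_2)
= 9·3.4 + 16·12 + -24·4.2 = 121.8

121.8000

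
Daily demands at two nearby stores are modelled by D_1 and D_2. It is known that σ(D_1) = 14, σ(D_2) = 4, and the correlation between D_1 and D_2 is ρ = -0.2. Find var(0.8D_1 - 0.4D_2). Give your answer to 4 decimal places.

var(D_1) = (14)² = 196;  var(D_2) = (4)² = 16
Cov(D_1,D_2) = ρ·σ(D_1)·σ(D_2) = -0.2·14·4 = -11.2
var(0.8D_1 - 0.4D_2) = (0.8)²·var(D_1) + (-0.4)²·var(D_2) + 2·(0.8)·(-0.4)·Cov(D_1,D_2)
= 0.64·196 + 0.16·16 + -0.64·-11.2 = 135.168

135.1680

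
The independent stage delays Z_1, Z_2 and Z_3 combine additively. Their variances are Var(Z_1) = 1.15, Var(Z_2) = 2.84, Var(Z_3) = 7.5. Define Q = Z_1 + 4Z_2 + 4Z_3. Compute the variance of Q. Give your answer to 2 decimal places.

166.59

By independence, Var(Q) = (1)²Var(Z_1) + (4)²Var(Z_2) + (4)²Var(Z_3)
= (1)²·1.15 + (4)²·2.84 + (4)²·7.5 = 166.59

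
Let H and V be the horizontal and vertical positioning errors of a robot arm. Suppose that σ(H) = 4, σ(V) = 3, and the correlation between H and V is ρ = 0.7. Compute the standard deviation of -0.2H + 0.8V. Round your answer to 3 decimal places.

Var(H) = (4)² = 16;  Var(V) = (3)² = 9
Cov(H,V) = ρ·σ(H)·σ(V) = 0.7·4·3 = 8.4
Var(-0.2H + 0.8V) = (-0.2)²·Var(H) + (0.8)²·Var(V) + 2·(-0.2)·(0.8)·Cov(H,V)
= 0.04·16 + 0.64·9 + -0.32·8.4 = 3.712
σ(-0.2H + 0.8V) = √3.712 ≈ 1.927

1.927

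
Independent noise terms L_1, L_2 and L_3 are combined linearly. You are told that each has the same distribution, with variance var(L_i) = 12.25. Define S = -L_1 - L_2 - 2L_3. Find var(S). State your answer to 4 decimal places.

By independence, var(S) = (-1)²var(L_1) + (-1)²var(L_2) + (-2)²var(L_3)
= (-1)²·12.25 + (-1)²·12.25 + (-2)²·12.25 = 73.5

73.5000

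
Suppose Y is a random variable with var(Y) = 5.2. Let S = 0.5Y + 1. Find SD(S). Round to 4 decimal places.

var(0.5Y + 1) = (0.5)²·5.2 = 1.3
SD(S) = √1.3 ≈ 1.1402

1.1402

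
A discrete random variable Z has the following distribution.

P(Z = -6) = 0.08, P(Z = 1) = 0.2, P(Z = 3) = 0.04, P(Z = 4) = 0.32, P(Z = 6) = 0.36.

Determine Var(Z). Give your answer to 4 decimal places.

E[Z] = (-6)(0.08) + (1)(0.2) + (3)(0.04) + (4)(0.32) + (6)(0.36) = 3.28
E[Z²] = (-6)²(0.08) + (1)²(0.2) + (3)²(0.04) + (4)²(0.32) + (6)²(0.36) = 21.52
Var(Z) = E[Z²] − (E[Z])² = 21.52 − (3.28)² = 10.7616

10.7616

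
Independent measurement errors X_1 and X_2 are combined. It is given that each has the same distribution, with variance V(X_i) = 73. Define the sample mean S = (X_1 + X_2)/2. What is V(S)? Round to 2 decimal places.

36.50

By independence, V(S) = (0.5)²V(X_1) + (0.5)²V(X_2)
= (0.5)²·73 + (0.5)²·73 = 36.5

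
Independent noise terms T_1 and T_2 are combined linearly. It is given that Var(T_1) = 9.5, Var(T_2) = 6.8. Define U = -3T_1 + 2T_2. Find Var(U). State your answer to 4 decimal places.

112.7000

By independence, Var(U) = (-3)²Var(T_1) + (2)²Var(T_2)
= (-3)²·9.5 + (2)²·6.8 = 112.7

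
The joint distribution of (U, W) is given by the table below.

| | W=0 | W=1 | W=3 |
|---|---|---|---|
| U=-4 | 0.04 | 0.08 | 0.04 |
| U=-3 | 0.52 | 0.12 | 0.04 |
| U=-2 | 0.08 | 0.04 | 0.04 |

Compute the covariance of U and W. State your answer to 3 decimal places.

E[U] = -3,  E[W] = 0.6
E[UW] = -1.84
Cov(U,W) = E[UW] − E[U]E[W] = -1.84 − (-3)(0.6) = -0.04

-0.040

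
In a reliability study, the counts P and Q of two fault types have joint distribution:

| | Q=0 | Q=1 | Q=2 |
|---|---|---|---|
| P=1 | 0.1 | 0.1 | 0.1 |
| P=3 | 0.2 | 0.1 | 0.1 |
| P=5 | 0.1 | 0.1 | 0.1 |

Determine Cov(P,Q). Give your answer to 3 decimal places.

E[P] = 3,  E[Q] = 0.9
E[PQ] = 2.7
Cov(P,Q) = E[PQ] − E[P]E[Q] = 2.7 − (3)(0.9) = 0

0.000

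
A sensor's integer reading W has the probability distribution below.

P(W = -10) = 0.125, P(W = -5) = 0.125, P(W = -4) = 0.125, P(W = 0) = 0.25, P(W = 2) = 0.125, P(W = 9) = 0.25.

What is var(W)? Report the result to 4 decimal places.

E[W] = (-10)(0.125) + (-5)(0.125) + (-4)(0.125) + (0)(0.25) + (2)(0.125) + (9)(0.25) = 0.125
E[W²] = (-10)²(0.125) + (-5)²(0.125) + (-4)²(0.125) + (0)²(0.25) + (2)²(0.125) + (9)²(0.25) = 38.375
var(W) = E[W²] − (E[W])² = 38.375 − (0.125)² = 38.359375

38.3594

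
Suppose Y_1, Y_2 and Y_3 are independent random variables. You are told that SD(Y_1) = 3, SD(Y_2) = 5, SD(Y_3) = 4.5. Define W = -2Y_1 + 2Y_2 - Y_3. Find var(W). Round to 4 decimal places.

156.2500

var(Y_1) = 9, var(Y_2) = 25, var(Y_3) = 20.25
By independence, var(W) = (-2)²var(Y_1) + (2)²var(Y_2) + (-1)²var(Y_3)
= (-2)²·9 + (2)²·25 + (-1)²·20.25 = 156.25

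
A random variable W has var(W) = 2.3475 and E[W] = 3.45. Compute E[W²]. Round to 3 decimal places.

14.250

E[W²] = var(W) + (E[W])² = 2.3475 + (3.45)² = 14.25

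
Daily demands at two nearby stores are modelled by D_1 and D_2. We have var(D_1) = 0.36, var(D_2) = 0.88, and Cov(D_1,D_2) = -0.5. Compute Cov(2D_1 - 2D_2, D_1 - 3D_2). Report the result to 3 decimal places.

10.000

Cov(2D_1 - 2D_2, D_1 - 3D_2) = (2)(1)var(D_1) + (-2)(-3)var(D_2) + [(2)(-3) + (-2)(1)]Cov(D_1,D_2)
= 2·0.36 + 6·0.88 + -8·-0.5 = 10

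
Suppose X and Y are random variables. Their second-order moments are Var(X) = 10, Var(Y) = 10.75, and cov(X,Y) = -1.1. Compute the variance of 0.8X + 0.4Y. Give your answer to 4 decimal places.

Var(0.8X + 0.4Y) = (0.8)²·Var(X) + (0.4)²·Var(Y) + 2·(0.8)·(0.4)·cov(X,Y)
= 0.64·10 + 0.16·10.75 + 0.64·-1.1 = 7.416

7.4160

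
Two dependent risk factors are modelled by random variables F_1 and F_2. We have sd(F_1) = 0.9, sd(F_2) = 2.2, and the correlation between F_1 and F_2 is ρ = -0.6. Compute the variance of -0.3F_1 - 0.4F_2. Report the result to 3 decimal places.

0.562

Var(F_1) = (0.9)² = 0.81;  Var(F_2) = (2.2)² = 4.84
cov(F_1,F_2) = ρ·sd(F_1)·sd(F_2) = -0.6·0.9·2.2 = -1.188
Var(-0.3F_1 - 0.4F_2) = (-0.3)²·Var(F_1) + (-0.4)²·Var(F_2) + 2·(-0.3)·(-0.4)·cov(F_1,F_2)
= 0.09·0.81 + 0.16·4.84 + 0.24·-1.188 = 0.56218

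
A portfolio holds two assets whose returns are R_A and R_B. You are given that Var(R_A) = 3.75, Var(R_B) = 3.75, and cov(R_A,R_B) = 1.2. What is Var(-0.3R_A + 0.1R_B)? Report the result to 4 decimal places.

0.3030

Var(-0.3R_A + 0.1R_B) = (-0.3)²·Var(R_A) + (0.1)²·Var(R_B) + 2·(-0.3)·(0.1)·cov(R_A,R_B)
= 0.09·3.75 + 0.01·3.75 + -0.06·1.2 = 0.303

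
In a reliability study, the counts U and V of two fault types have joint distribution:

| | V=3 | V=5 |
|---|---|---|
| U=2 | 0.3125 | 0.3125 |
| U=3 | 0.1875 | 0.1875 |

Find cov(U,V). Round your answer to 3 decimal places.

0.000

E[U] = 2.375,  E[V] = 4
E[UV] = 9.5
cov(U,V) = E[UV] − E[U]E[V] = 9.5 − (2.375)(4) = 0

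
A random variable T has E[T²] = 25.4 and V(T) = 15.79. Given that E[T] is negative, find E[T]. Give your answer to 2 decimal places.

(E[T])² = E[T²] − V(T) = 25.4 − 15.79 = 9.61
E[T] = −√9.61 = -3.1

-3.10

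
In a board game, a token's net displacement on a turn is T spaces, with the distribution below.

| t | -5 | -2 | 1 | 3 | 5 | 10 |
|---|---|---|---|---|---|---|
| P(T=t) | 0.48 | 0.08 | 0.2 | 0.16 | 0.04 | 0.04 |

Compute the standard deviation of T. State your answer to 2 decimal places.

E[T] = (-5)(0.48) + (-2)(0.08) + (1)(0.2) + (3)(0.16) + (5)(0.04) + (10)(0.04) = -1.28
E[T²] = (-5)²(0.48) + (-2)²(0.08) + (1)²(0.2) + (3)²(0.16) + (5)²(0.04) + (10)²(0.04) = 18.96
Var(T) = E[T²] − (E[T])² = 18.96 − (-1.28)² = 17.3216
σ(T) = √17.3216 ≈ 4.16

4.16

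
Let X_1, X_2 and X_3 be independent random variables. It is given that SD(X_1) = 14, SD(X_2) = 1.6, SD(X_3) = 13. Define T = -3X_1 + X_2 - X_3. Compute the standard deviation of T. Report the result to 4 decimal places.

var(X_1) = 196, var(X_2) = 2.56, var(X_3) = 169
By independence, var(T) = (-3)²var(X_1) + (1)²var(X_2) + (-1)²var(X_3)
= (-3)²·196 + (1)²·2.56 + (-1)²·169 = 1935.56
SD(T) = √1935.56 ≈ 43.9950

43.9950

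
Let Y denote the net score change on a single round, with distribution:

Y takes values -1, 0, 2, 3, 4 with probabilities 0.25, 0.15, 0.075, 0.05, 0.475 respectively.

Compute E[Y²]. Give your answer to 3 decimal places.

E[Y²] = (-1)²(0.25) + (0)²(0.15) + (2)²(0.075) + (3)²(0.05) + (4)²(0.475) = 8.6

8.600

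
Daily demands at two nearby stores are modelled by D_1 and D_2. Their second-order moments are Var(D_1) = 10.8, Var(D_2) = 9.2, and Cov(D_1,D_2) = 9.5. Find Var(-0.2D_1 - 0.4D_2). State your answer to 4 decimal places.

3.4240

Var(-0.2D_1 - 0.4D_2) = (-0.2)²·Var(D_1) + (-0.4)²·Var(D_2) + 2·(-0.2)·(-0.4)·Cov(D_1,D_2)
= 0.04·10.8 + 0.16·9.2 + 0.16·9.5 = 3.424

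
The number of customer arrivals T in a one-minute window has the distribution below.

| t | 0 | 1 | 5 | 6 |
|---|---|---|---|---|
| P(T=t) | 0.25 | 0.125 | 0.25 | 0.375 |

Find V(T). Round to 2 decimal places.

6.73

E[T] = (0)(0.25) + (1)(0.125) + (5)(0.25) + (6)(0.375) = 3.625
E[T²] = (0)²(0.25) + (1)²(0.125) + (5)²(0.25) + (6)²(0.375) = 19.875
V(T) = E[T²] − (E[T])² = 19.875 − (3.625)² = 6.734375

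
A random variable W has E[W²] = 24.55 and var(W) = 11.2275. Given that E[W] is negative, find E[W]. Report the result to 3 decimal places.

(E[W])² = E[W²] − var(W) = 24.55 − 11.2275 = 13.3225
E[W] = −√13.3225 = -3.65

-3.650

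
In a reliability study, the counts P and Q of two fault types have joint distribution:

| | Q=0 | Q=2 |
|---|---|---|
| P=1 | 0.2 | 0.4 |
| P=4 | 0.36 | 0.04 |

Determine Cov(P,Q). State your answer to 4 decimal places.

-0.8160

E[P] = 2.2,  E[Q] = 0.88
E[PQ] = 1.12
Cov(P,Q) = E[PQ] − E[P]E[Q] = 1.12 − (2.2)(0.88) = -0.816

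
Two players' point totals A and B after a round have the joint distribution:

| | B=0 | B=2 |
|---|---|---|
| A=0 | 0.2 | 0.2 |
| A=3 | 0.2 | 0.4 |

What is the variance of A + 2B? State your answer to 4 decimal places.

6.9600

E[A] = 1.8,  E[B] = 1.2,  E[AB] = 2.4
V(A) = 5.4 − (1.8)² = 2.16;  V(B) = 2.4 − (1.2)² = 0.96
Cov(A,B) = 2.4 − (1.8)(1.2) = 0.24
V(A + 2B) = (1)²·2.16 + (2)²·0.96 + 2·(1)·(2)·0.24 = 6.96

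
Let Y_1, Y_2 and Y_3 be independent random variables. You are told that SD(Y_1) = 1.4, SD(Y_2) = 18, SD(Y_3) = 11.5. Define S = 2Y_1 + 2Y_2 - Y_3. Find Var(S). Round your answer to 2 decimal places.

Var(Y_1) = 1.96, Var(Y_2) = 324, Var(Y_3) = 132.25
By independence, Var(S) = (2)²Var(Y_1) + (2)²Var(Y_2) + (-1)²Var(Y_3)
= (2)²·1.96 + (2)²·324 + (-1)²·132.25 = 1436.09

1436.09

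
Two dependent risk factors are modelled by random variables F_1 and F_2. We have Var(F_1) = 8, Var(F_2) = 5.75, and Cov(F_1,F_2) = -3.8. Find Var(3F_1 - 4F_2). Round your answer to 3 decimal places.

255.200

Var(3F_1 - 4F_2) = (3)²·Var(F_1) + (-4)²·Var(F_2) + 2·(3)·(-4)·Cov(F_1,F_2)
= 9·8 + 16·5.75 + -24·-3.8 = 255.2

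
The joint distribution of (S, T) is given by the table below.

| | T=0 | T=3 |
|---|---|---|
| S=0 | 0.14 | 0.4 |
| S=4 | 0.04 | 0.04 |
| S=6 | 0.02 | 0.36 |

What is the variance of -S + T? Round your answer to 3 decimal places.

E[S] = 2.6,  E[T] = 2.4,  E[ST] = 6.96
Var(S) = 14.96 − (2.6)² = 8.2;  Var(T) = 7.2 − (2.4)² = 1.44
Cov(S,T) = 6.96 − (2.6)(2.4) = 0.72
Var(-S + T) = (-1)²·8.2 + (1)²·1.44 + 2·(-1)·(1)·0.72 = 8.2

8.200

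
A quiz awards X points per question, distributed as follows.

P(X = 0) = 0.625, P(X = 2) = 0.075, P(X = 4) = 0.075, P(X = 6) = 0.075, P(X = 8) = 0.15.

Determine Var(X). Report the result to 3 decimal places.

E[X] = (0)(0.625) + (2)(0.075) + (4)(0.075) + (6)(0.075) + (8)(0.15) = 2.1
E[X²] = (0)²(0.625) + (2)²(0.075) + (4)²(0.075) + (6)²(0.075) + (8)²(0.15) = 13.8
Var(X) = E[X²] − (E[X])² = 13.8 − (2.1)² = 9.39

9.390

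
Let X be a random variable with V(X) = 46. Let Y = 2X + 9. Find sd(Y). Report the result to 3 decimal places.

V(2X + 9) = (2)²·46 = 184
sd(Y) = √184 ≈ 13.565

13.565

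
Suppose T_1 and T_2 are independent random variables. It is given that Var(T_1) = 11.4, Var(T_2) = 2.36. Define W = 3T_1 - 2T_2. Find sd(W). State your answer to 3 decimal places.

10.585

By independence, Var(W) = (3)²Var(T_1) + (-2)²Var(T_2)
= (3)²·11.4 + (-2)²·2.36 = 112.04
sd(W) = √112.04 ≈ 10.585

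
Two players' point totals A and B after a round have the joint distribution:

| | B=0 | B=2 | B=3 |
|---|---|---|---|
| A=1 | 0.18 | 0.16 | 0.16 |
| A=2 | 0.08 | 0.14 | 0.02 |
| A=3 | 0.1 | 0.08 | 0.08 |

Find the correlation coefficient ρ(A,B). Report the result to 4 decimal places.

-0.0297

E[A] = 1.76,  E[B] = 1.54
E[AB] = 2.68
Cov(A,B) = E[AB] − E[A]E[B] = 2.68 − (1.76)(1.54) = -0.0304
Var(A) = 0.7024,  Var(B) = 1.4884
ρ = -0.0304 / √(0.7024·1.4884) ≈ -0.0297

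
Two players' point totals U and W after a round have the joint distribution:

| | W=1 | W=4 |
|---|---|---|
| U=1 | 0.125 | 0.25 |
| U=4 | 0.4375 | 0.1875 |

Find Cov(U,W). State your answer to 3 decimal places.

-0.773

E[U] = 2.875,  E[W] = 2.3125
E[UW] = 5.875
Cov(U,W) = E[UW] − E[U]E[W] = 5.875 − (2.875)(2.3125) = -0.7734375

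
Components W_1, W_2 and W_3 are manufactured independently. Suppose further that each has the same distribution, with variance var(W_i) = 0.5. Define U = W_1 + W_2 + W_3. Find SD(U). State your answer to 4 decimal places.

1.2247

By independence, var(U) = (1)²var(W_1) + (1)²var(W_2) + (1)²var(W_3)
= (1)²·0.5 + (1)²·0.5 + (1)²·0.5 = 1.5
SD(U) = √1.5 ≈ 1.2247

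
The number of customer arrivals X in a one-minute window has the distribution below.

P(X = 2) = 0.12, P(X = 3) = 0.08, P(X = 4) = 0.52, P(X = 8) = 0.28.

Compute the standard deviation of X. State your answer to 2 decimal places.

E[X] = (2)(0.12) + (3)(0.08) + (4)(0.52) + (8)(0.28) = 4.8
E[X²] = (2)²(0.12) + (3)²(0.08) + (4)²(0.52) + (8)²(0.28) = 27.44
V(X) = E[X²] − (E[X])² = 27.44 − (4.8)² = 4.4
SD(X) = √4.4 ≈ 2.10

2.10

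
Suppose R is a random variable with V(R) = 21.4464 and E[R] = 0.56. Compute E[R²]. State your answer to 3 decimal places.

E[R²] = V(R) + (E[R])² = 21.4464 + (0.56)² = 21.76

21.760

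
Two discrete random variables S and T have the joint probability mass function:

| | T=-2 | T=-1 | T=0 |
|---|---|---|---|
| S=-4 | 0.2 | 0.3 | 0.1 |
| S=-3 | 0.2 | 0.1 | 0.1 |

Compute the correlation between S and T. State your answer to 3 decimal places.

-0.055

E[S] = -3.6,  E[T] = -1.2
E[ST] = 4.3
Cov(S,T) = E[ST] − E[S]E[T] = 4.3 − (-3.6)(-1.2) = -0.02
Var(S) = 0.24,  Var(T) = 0.56
ρ = -0.02 / √(0.24·0.56) ≈ -0.055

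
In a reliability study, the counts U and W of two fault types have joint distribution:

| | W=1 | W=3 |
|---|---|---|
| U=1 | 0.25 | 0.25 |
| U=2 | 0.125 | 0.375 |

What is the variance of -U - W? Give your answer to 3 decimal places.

1.438

E[U] = 1.5,  E[W] = 2.25,  E[UW] = 3.5
var(U) = 2.5 − (1.5)² = 0.25;  var(W) = 6 − (2.25)² = 0.9375
Cov(U,W) = 3.5 − (1.5)(2.25) = 0.125
var(-U - W) = (-1)²·0.25 + (-1)²·0.9375 + 2·(-1)·(-1)·0.125 = 1.4375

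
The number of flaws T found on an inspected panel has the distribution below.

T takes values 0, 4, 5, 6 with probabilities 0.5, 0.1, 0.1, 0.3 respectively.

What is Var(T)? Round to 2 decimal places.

E[T] = (0)(0.5) + (4)(0.1) + (5)(0.1) + (6)(0.3) = 2.7
E[T²] = (0)²(0.5) + (4)²(0.1) + (5)²(0.1) + (6)²(0.3) = 14.9
Var(T) = E[T²] − (E[T])² = 14.9 − (2.7)² = 7.61

7.61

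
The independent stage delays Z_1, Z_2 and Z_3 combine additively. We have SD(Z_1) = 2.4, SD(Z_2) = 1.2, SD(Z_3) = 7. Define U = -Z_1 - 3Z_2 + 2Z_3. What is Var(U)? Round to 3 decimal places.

Var(Z_1) = 5.76, Var(Z_2) = 1.44, Var(Z_3) = 49
By independence, Var(U) = (-1)²Var(Z_1) + (-3)²Var(Z_2) + (2)²Var(Z_3)
= (-1)²·5.76 + (-3)²·1.44 + (2)²·49 = 214.72

214.720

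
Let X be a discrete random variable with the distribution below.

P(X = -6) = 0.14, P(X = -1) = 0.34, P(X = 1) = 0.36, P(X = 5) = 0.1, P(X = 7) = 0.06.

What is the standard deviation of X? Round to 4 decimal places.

E[X] = (-6)(0.14) + (-1)(0.34) + (1)(0.36) + (5)(0.1) + (7)(0.06) = 0.1
E[X²] = (-6)²(0.14) + (-1)²(0.34) + (1)²(0.36) + (5)²(0.1) + (7)²(0.06) = 11.18
Var(X) = E[X²] − (E[X])² = 11.18 − (0.1)² = 11.17
SD(X) = √11.17 ≈ 3.3422

3.3422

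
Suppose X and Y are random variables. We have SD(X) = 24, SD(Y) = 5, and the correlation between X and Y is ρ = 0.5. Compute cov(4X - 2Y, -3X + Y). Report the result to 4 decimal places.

V(X) = (24)² = 576;  V(Y) = (5)² = 25
cov(X,Y) = ρ·SD(X)·SD(Y) = 0.5·24·5 = 60
cov(4X - 2Y, -3X + Y) = (4)(-3)V(X) + (-2)(1)V(Y) + [(4)(1) + (-2)(-3)]cov(X,Y)
= -12·576 + -2·25 + 10·60 = -6362

-6362.0000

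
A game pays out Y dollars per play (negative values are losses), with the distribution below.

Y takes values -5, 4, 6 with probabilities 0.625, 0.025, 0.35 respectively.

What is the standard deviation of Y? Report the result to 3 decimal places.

E[Y] = (-5)(0.625) + (4)(0.025) + (6)(0.35) = -0.925
E[Y²] = (-5)²(0.625) + (4)²(0.025) + (6)²(0.35) = 28.625
Var(Y) = E[Y²] − (E[Y])² = 28.625 − (-0.925)² = 27.769375
SD(Y) = √27.769375 ≈ 5.270

5.270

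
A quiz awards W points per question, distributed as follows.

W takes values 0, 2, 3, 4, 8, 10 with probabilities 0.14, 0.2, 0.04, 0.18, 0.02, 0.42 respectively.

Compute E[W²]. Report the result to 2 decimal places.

47.32

E[W²] = (0)²(0.14) + (2)²(0.2) + (3)²(0.04) + (4)²(0.18) + (8)²(0.02) + (10)²(0.42) = 47.32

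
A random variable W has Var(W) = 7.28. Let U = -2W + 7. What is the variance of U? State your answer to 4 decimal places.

Var(-2W + 7) = (-2)²·Var(W) = 4·7.28 = 29.12

29.1200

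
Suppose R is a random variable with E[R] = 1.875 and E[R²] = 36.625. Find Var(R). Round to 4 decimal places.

Var(R) = 36.625 − (1.875)² = 33.109375

33.1094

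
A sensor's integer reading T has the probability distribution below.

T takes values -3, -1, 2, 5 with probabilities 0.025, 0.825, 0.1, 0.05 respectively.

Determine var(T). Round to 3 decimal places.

E[T] = (-3)(0.025) + (-1)(0.825) + (2)(0.1) + (5)(0.05) = -0.45
E[T²] = (-3)²(0.025) + (-1)²(0.825) + (2)²(0.1) + (5)²(0.05) = 2.7
var(T) = E[T²] − (E[T])² = 2.7 − (-0.45)² = 2.4975

2.498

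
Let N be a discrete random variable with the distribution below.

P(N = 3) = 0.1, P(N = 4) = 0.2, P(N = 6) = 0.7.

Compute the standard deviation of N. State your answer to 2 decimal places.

E[N] = (3)(0.1) + (4)(0.2) + (6)(0.7) = 5.3
E[N²] = (3)²(0.1) + (4)²(0.2) + (6)²(0.7) = 29.3
var(N) = E[N²] − (E[N])² = 29.3 − (5.3)² = 1.21
SD(N) = √1.21 ≈ 1.10

1.10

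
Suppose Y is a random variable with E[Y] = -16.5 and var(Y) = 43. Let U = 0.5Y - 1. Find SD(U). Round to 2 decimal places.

var(0.5Y - 1) = (0.5)²·43 = 10.75
SD(U) = √10.75 ≈ 3.28

3.28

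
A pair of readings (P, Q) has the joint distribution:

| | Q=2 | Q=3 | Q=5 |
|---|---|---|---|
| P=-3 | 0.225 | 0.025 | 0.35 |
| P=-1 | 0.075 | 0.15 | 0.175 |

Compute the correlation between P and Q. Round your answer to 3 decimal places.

-0.038

E[P] = -2.2,  E[Q] = 3.75
E[PQ] = -8.3
cov(P,Q) = E[PQ] − E[P]E[Q] = -8.3 − (-2.2)(3.75) = -0.05
V(P) = 0.96,  V(Q) = 1.8375
ρ = -0.05 / √(0.96·1.8375) ≈ -0.038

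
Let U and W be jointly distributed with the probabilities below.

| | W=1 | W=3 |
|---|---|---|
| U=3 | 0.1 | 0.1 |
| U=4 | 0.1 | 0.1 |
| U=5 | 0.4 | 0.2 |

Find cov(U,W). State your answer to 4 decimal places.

-0.1200

E[U] = 4.4,  E[W] = 1.8
E[UW] = 7.8
cov(U,W) = E[UW] − E[U]E[W] = 7.8 − (4.4)(1.8) = -0.12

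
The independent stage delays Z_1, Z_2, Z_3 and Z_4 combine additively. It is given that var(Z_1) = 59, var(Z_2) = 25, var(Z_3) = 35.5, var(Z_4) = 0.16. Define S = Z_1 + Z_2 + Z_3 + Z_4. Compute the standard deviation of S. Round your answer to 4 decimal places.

By independence, var(S) = (1)²var(Z_1) + (1)²var(Z_2) + (1)²var(Z_3) + (1)²var(Z_4)
= (1)²·59 + (1)²·25 + (1)²·35.5 + (1)²·0.16 = 119.66
σ(S) = √119.66 ≈ 10.9389

10.9389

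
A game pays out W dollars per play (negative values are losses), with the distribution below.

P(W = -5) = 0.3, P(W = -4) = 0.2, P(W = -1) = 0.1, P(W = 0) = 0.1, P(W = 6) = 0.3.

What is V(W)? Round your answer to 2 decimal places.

E[W] = (-5)(0.3) + (-4)(0.2) + (-1)(0.1) + (0)(0.1) + (6)(0.3) = -0.6
E[W²] = (-5)²(0.3) + (-4)²(0.2) + (-1)²(0.1) + (0)²(0.1) + (6)²(0.3) = 21.6
V(W) = E[W²] − (E[W])² = 21.6 − (-0.6)² = 21.24

21.24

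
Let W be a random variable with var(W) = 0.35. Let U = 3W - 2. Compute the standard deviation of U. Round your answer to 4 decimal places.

var(3W - 2) = (3)²·0.35 = 3.15
sd(U) = √3.15 ≈ 1.7748

1.7748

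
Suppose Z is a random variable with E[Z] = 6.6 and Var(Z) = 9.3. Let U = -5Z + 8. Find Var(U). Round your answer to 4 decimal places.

Var(-5Z + 8) = (-5)²·Var(Z) = 25·9.3 = 232.5

232.5000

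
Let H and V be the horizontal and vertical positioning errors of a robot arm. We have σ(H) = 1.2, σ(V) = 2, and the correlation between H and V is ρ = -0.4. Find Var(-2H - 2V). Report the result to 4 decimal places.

Var(H) = (1.2)² = 1.44;  Var(V) = (2)² = 4
Cov(H,V) = ρ·σ(H)·σ(V) = -0.4·1.2·2 = -0.96
Var(-2H - 2V) = (-2)²·Var(H) + (-2)²·Var(V) + 2·(-2)·(-2)·Cov(H,V)
= 4·1.44 + 4·4 + 8·-0.96 = 14.08

14.0800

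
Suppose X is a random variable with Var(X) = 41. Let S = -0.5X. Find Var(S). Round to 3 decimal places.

10.250

Var(-0.5X) = (-0.5)²·Var(X) = 0.25·41 = 10.25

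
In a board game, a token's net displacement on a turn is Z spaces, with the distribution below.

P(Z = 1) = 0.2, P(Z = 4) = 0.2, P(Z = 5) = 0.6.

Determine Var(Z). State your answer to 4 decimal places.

2.4000

E[Z] = (1)(0.2) + (4)(0.2) + (5)(0.6) = 4
E[Z²] = (1)²(0.2) + (4)²(0.2) + (5)²(0.6) = 18.4
Var(Z) = E[Z²] − (E[Z])² = 18.4 − (4)² = 2.4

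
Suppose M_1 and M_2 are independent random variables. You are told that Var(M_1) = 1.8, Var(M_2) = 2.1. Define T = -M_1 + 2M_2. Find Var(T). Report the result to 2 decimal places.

10.20

By independence, Var(T) = (-1)²Var(M_1) + (2)²Var(M_2)
= (-1)²·1.8 + (2)²·2.1 = 10.2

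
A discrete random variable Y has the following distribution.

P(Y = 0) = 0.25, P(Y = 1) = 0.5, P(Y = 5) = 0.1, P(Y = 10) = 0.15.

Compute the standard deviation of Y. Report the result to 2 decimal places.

3.43

E[Y] = (0)(0.25) + (1)(0.5) + (5)(0.1) + (10)(0.15) = 2.5
E[Y²] = (0)²(0.25) + (1)²(0.5) + (5)²(0.1) + (10)²(0.15) = 18
Var(Y) = E[Y²] − (E[Y])² = 18 − (2.5)² = 11.75
SD(Y) = √11.75 ≈ 3.43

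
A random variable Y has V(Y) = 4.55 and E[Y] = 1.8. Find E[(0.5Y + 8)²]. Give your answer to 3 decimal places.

E[0.5Y + 8] = 0.5·1.8 + 8 = 8.9
V(0.5Y + 8) = (0.5)²·4.55 = 1.1375
E[(0.5Y + 8)²] = V((0.5Y + 8)) + (E[(0.5Y + 8)])² = 1.1375 + (8.9)² = 80.3475

80.348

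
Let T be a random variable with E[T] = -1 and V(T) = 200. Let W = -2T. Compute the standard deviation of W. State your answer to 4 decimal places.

28.2843

V(-2T) = (-2)²·200 = 800
SD(W) = √800 ≈ 28.2843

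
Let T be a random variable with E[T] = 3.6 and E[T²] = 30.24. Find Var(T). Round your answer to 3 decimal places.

17.280

Var(T) = 30.24 − (3.6)² = 17.28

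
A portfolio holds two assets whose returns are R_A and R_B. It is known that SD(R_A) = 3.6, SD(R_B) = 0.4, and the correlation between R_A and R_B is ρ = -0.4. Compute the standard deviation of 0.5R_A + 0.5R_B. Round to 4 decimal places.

1.7297

Var(R_A) = (3.6)² = 12.96;  Var(R_B) = (0.4)² = 0.16
Cov(R_A,R_B) = ρ·SD(R_A)·SD(R_B) = -0.4·3.6·0.4 = -0.576
Var(0.5R_A + 0.5R_B) = (0.5)²·Var(R_A) + (0.5)²·Var(R_B) + 2·(0.5)·(0.5)·Cov(R_A,R_B)
= 0.25·12.96 + 0.25·0.16 + 0.5·-0.576 = 2.992
SD(0.5R_A + 0.5R_B) = √2.992 ≈ 1.7297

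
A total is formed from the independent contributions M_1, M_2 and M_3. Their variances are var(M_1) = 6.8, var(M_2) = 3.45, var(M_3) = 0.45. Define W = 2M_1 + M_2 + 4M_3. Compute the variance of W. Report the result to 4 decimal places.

By independence, var(W) = (2)²var(M_1) + (1)²var(M_2) + (4)²var(M_3)
= (2)²·6.8 + (1)²·3.45 + (4)²·0.45 = 37.85

37.8500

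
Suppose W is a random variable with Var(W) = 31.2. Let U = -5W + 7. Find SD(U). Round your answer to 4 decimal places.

27.9285

Var(-5W + 7) = (-5)²·31.2 = 780
SD(U) = √780 ≈ 27.9285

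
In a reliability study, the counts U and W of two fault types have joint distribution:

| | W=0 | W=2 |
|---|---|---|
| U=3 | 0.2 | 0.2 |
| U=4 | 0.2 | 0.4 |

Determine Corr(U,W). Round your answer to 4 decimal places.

0.1667

E[U] = 3.6,  E[W] = 1.2
E[UW] = 4.4
Cov(U,W) = E[UW] − E[U]E[W] = 4.4 − (3.6)(1.2) = 0.08
Var(U) = 0.24,  Var(W) = 0.96
ρ = 0.08 / √(0.24·0.96) ≈ 0.1667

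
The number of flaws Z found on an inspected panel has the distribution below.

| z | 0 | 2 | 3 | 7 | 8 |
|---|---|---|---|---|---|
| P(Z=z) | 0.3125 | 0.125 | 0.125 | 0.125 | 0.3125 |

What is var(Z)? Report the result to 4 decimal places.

11.7500

E[Z] = (0)(0.3125) + (2)(0.125) + (3)(0.125) + (7)(0.125) + (8)(0.3125) = 4
E[Z²] = (0)²(0.3125) + (2)²(0.125) + (3)²(0.125) + (7)²(0.125) + (8)²(0.3125) = 27.75
var(Z) = E[Z²] − (E[Z])² = 27.75 − (4)² = 11.75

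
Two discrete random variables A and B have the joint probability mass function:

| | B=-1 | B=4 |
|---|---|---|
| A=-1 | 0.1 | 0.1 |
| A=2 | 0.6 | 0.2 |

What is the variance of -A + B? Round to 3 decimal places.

E[A] = 1.4,  E[B] = 0.5,  E[AB] = 0.1
var(A) = 3.4 − (1.4)² = 1.44;  var(B) = 5.5 − (0.5)² = 5.25
cov(A,B) = 0.1 − (1.4)(0.5) = -0.6
var(-A + B) = (-1)²·1.44 + (1)²·5.25 + 2·(-1)·(1)·-0.6 = 7.89

7.890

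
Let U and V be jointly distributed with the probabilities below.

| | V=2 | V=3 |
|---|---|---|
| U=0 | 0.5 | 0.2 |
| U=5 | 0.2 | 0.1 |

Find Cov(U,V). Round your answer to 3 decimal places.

0.050

E[U] = 1.5,  E[V] = 2.3
E[UV] = 3.5
Cov(U,V) = E[UV] − E[U]E[V] = 3.5 − (1.5)(2.3) = 0.05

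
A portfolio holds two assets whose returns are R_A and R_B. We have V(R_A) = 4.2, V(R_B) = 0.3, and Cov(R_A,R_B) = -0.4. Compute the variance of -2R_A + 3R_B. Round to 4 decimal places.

V(-2R_A + 3R_B) = (-2)²·V(R_A) + (3)²·V(R_B) + 2·(-2)·(3)·Cov(R_A,R_B)
= 4·4.2 + 9·0.3 + -12·-0.4 = 24.3

24.3000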